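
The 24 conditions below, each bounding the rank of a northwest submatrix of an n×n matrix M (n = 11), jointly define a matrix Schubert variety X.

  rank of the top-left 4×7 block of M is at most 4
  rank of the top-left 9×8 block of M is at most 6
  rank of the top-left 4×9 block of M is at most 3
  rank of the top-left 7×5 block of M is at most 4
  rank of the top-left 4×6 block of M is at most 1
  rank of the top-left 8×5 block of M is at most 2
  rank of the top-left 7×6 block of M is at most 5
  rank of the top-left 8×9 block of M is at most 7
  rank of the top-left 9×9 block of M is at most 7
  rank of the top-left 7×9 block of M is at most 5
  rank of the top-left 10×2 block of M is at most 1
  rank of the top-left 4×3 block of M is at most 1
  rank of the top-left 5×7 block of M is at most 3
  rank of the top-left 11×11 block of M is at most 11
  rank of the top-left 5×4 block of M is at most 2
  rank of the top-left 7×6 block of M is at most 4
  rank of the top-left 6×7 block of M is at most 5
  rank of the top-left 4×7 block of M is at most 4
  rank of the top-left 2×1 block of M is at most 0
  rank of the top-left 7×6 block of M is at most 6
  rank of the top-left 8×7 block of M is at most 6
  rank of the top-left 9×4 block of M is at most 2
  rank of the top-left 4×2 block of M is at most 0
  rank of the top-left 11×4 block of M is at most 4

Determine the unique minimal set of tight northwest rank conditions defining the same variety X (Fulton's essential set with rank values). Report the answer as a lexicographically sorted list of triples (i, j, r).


Computing R[i][j] = min implied NW-rank bound (n=11, 24 conditions):

  row 1: 0  0  1  1  1  1  1  1  1  1  1
  row 2: 0  0  1  1  1  1  2  2  2  2  2
  row 3: 0  0  1  1  1  1  2  3  3  3  3
  row 4: 0  0  1  1  1  1  2  3  3  4  4
  row 5: 1  1  2  2  2  2  3  4  4  5  5
  row 6: 1  1  2  2  2  3  4  5  5  6  6
  row 7: 1  1  2  2  2  3  4  5  5  6  7
  row 8: 1  1  2  2  2  3  4  5  6  7  8
  row 9: 1  1  2  2  3  4  5  6  7  8  9
  row 10: 1  1  2  3  4  5  6  7  8  9  10
  row 11: 1  2  3  4  5  6  7  8  9  10  11

reading off 1-entries of Δ²R: w = (3, 7, 8, 10, 1, 6, 11, 9, 5, 4, 2).

7 SE-corners of the 31-cell Rothe diagram give Ess(w):

[(4, 2, 0), (4, 6, 1), (4, 9, 3), (7, 9, 5), (8, 5, 2), (9, 4, 2), (10, 2, 1)]


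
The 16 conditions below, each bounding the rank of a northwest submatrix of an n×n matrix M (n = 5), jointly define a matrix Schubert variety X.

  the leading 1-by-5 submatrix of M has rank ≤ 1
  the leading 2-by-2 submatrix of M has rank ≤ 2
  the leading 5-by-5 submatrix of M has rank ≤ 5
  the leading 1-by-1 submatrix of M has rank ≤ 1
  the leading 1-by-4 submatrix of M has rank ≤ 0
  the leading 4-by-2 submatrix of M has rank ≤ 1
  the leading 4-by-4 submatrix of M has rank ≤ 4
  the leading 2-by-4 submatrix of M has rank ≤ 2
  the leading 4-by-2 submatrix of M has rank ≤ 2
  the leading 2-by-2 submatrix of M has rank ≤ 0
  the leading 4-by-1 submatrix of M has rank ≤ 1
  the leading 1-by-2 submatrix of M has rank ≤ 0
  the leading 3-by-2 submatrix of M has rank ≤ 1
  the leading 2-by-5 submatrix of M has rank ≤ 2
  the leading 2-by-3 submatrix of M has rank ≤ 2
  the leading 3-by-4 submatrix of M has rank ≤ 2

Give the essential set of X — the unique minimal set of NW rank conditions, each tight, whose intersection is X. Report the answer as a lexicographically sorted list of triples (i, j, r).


The tightest implied rank at each (i,j), from the 16 conditions:

  0 | 0 | 0 | 0 | 1
  0 | 0 | 1 | 1 | 2
  1 | 1 | 2 | 2 | 3
  1 | 1 | 2 | 3 | 4
  1 | 2 | 3 | 4 | 5

giving w = (5, 3, 1, 4, 2) via Δ²R.

3 SE-corners of the 7-cell Rothe diagram give Ess(w):

[(1, 4, 0), (2, 2, 0), (4, 2, 1)]


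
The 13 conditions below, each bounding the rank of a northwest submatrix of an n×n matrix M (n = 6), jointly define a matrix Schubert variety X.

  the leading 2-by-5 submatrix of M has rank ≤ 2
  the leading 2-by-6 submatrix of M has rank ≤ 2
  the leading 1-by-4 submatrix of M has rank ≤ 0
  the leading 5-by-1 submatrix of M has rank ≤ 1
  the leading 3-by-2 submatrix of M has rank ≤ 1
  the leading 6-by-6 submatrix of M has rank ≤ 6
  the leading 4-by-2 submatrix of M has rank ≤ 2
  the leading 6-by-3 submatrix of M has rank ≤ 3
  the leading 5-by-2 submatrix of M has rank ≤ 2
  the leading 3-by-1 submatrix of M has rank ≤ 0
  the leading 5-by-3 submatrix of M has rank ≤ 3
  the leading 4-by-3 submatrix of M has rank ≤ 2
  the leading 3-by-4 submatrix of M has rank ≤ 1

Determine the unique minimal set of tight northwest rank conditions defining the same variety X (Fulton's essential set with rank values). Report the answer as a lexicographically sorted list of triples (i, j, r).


Recovering R(i,j) via the rank-extension bound from the 13 conditions:

  R[1]: 0, 0, 0, 0, 1, 1
  R[2]: 0, 1, 1, 1, 2, 2
  R[3]: 0, 1, 1, 1, 2, 3
  R[4]: 1, 2, 2, 2, 3, 4
  R[5]: 1, 2, 3, 3, 4, 5
  R[6]: 1, 2, 3, 4, 5, 6

giving w = (5, 2, 6, 1, 3, 4) via Δ²R.

ℓ(w)=8; the 3 essential cells (i,j,r):

[(1, 4, 0), (3, 1, 0), (3, 4, 1)]


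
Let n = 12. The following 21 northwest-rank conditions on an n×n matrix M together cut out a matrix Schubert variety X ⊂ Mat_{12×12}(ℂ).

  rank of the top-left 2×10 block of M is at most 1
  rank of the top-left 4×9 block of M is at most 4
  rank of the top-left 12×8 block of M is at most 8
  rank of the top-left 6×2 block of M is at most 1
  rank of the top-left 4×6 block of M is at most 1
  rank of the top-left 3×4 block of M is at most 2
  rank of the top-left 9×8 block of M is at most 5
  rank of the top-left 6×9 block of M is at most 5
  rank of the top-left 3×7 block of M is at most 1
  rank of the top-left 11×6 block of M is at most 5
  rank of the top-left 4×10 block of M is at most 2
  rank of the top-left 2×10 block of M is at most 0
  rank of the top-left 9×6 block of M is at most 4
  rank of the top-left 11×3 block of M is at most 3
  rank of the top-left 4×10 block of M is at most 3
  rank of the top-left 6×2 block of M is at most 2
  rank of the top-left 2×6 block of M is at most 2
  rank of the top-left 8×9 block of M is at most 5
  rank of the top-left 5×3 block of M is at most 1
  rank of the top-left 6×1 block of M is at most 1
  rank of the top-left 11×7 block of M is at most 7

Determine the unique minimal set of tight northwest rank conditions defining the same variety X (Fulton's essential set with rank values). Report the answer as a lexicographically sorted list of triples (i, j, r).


Recovering R(i,j) via the rank-extension bound from the 21 conditions:

  R[1]: 0  0  0  0  0  0  0  0  0  0  1  1
  R[2]: 0  0  0  0  0  0  0  0  0  0  1  2
  R[3]: 1  1  1  1  1  1  1  1  1  1  2  3
  R[4]: 1  1  1  1  1  1  2  2  2  2  3  4
  R[5]: 1  1  1  2  2  2  3  3  3  3  4  5
  R[6]: 1  1  2  3  3  3  4  4  4  4  5  6
  R[7]: 1  2  3  4  4  4  5  5  5  5  6  7
  R[8]: 1  2  3  4  4  4  5  5  5  6  7  8
  R[9]: 1  2  3  4  4  4  5  5  6  7  8  9
  R[10]: 1  2  3  4  5  5  6  6  7  8  9  10
  R[11]: 1  2  3  4  5  5  6  7  8  9  10  11
  R[12]: 1  2  3  4  5  6  7  8  9  10  11  12

second differences of R give the permutation w = (11, 12, 1, 7, 4, 3, 2, 10, 9, 5, 8, 6).

8 SE-corners of the 36-cell Rothe diagram give Ess(w):

[(2, 10, 0), (4, 6, 1), (5, 3, 1), (6, 2, 1), (8, 9, 5), (9, 6, 4), (9, 8, 5), (11, 6, 5)]


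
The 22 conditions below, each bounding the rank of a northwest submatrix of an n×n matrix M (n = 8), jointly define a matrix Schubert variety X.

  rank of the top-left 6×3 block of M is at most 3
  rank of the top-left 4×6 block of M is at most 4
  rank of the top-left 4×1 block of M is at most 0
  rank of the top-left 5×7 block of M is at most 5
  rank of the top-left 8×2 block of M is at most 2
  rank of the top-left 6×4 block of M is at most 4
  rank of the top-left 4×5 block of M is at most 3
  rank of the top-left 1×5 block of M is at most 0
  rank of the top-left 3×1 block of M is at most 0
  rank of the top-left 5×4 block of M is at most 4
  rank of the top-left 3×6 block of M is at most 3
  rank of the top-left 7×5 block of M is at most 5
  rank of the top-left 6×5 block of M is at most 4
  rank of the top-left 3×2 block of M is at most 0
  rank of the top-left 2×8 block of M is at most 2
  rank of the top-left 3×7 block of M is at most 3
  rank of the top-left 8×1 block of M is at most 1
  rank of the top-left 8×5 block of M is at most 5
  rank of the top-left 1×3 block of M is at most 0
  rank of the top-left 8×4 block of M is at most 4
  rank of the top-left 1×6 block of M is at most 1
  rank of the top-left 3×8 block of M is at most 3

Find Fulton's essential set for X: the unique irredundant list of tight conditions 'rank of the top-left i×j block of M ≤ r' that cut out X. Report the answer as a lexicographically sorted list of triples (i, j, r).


The tightest implied rank at each (i,j), from the 22 conditions:

  R[1]: 0, 0, 0, 0, 0, 1, 1, 1
  R[2]: 0, 0, 1, 1, 1, 2, 2, 2
  R[3]: 0, 0, 1, 2, 2, 3, 3, 3
  R[4]: 0, 1, 2, 3, 3, 4, 4, 4
  R[5]: 1, 2, 3, 4, 4, 5, 5, 5
  R[6]: 1, 2, 3, 4, 4, 5, 6, 6
  R[7]: 1, 2, 3, 4, 5, 6, 7, 7
  R[8]: 1, 2, 3, 4, 5, 6, 7, 8

second differences of R give the permutation w = (6, 3, 4, 2, 1, 7, 5, 8).

Rothe diagram D(w) (11 cells), 4 SE-corners (essential conditions):

[(1, 5, 0), (3, 2, 0), (4, 1, 0), (6, 5, 4)]


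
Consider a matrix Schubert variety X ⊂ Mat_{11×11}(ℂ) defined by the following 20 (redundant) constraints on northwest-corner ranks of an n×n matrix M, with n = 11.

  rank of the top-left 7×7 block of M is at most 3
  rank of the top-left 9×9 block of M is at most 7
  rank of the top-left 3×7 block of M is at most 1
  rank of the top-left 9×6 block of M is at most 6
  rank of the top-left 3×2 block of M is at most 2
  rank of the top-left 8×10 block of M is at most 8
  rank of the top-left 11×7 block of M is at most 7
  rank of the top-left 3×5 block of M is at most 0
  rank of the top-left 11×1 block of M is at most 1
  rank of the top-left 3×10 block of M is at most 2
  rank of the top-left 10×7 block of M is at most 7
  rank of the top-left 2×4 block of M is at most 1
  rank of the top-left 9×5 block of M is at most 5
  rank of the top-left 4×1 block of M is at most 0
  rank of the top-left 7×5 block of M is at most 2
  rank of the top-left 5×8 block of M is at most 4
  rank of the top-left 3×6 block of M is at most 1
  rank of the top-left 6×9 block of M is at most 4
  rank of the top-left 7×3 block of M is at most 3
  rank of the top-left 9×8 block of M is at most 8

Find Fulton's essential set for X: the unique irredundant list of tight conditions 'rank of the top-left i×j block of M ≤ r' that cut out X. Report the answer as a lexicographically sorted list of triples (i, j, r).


Reconstructing r_w from the 20 given conditions:

  i=1: 0 | 0 | 0 | 0 | 0 | 1 | 1 | 1 | 1 | 1 | 1
  i=2: 0 | 0 | 0 | 0 | 0 | 1 | 1 | 2 | 2 | 2 | 2
  i=3: 0 | 0 | 0 | 0 | 0 | 1 | 1 | 2 | 2 | 2 | 3
  i=4: 0 | 1 | 1 | 1 | 1 | 2 | 2 | 3 | 3 | 3 | 4
  i=5: 1 | 2 | 2 | 2 | 2 | 3 | 3 | 4 | 4 | 4 | 5
  i=6: 1 | 2 | 2 | 2 | 2 | 3 | 3 | 4 | 4 | 5 | 6
  i=7: 1 | 2 | 2 | 2 | 2 | 3 | 3 | 4 | 5 | 6 | 7
  i=8: 1 | 2 | 3 | 3 | 3 | 4 | 4 | 5 | 6 | 7 | 8
  i=9: 1 | 2 | 3 | 4 | 4 | 5 | 5 | 6 | 7 | 8 | 9
  i=10: 1 | 2 | 3 | 4 | 5 | 6 | 6 | 7 | 8 | 9 | 10
  i=11: 1 | 2 | 3 | 4 | 5 | 6 | 7 | 8 | 9 | 10 | 11

hence w(1..11) = (6, 8, 11, 2, 1, 10, 9, 3, 4, 5, 7).

7 SE-corners of the 29-cell Rothe diagram give Ess(w):

[(3, 5, 0), (3, 7, 1), (3, 10, 2), (4, 1, 0), (6, 9, 4), (7, 5, 2), (7, 7, 3)]


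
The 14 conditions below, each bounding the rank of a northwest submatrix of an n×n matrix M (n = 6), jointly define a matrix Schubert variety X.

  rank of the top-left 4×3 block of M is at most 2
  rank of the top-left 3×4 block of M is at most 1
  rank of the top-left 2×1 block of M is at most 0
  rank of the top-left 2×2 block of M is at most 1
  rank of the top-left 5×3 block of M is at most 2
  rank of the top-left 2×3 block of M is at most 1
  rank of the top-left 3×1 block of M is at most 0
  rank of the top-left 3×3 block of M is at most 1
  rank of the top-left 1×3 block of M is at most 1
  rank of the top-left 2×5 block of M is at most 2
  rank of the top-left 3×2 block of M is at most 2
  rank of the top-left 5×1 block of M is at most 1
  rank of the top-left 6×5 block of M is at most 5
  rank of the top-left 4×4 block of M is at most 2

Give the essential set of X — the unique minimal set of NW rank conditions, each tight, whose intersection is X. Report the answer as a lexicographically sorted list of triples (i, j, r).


Propagating the 14 rank bounds to every northwest block:

  R[1]: 0, 1, 1, 1, 1, 1
  R[2]: 0, 1, 1, 1, 2, 2
  R[3]: 0, 1, 1, 1, 2, 3
  R[4]: 1, 2, 2, 2, 3, 4
  R[5]: 1, 2, 2, 3, 4, 5
  R[6]: 1, 2, 3, 4, 5, 6

so w = (2, 5, 6, 1, 4, 3).

Rothe diagram D(w) (8 cells), 3 SE-corners (essential conditions):

[(3, 1, 0), (3, 4, 1), (5, 3, 2)]


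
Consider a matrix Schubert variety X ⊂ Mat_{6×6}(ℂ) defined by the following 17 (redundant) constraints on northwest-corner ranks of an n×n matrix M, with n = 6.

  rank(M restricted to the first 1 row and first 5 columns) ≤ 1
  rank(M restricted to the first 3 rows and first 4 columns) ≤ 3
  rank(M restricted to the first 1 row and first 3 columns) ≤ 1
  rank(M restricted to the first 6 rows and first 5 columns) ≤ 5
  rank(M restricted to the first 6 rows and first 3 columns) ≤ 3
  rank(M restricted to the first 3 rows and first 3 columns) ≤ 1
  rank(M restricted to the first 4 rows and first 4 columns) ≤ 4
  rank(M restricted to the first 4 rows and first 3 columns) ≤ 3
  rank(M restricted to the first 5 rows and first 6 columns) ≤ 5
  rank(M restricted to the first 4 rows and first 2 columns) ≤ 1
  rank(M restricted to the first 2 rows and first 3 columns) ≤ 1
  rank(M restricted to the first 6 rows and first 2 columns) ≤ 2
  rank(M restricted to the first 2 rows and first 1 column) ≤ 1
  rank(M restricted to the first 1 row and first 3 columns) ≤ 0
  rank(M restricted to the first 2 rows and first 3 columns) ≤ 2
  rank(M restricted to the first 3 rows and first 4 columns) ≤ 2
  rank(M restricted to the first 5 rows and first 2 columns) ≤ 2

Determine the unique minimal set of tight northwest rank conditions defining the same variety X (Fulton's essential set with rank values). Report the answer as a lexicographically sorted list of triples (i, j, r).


The tightest implied rank at each (i,j), from the 17 conditions:

  R[1]: 0  0  0  1  1  1
  R[2]: 1  1  1  2  2  2
  R[3]: 1  1  1  2  3  3
  R[4]: 1  1  2  3  4  4
  R[5]: 1  2  3  4  5  5
  R[6]: 1  2  3  4  5  6

reading off 1-entries of Δ²R: w = (4, 1, 5, 3, 2, 6).

D(w) has 6 cells with 3 SE-corners; essential set:

[(1, 3, 0), (3, 3, 1), (4, 2, 1)]


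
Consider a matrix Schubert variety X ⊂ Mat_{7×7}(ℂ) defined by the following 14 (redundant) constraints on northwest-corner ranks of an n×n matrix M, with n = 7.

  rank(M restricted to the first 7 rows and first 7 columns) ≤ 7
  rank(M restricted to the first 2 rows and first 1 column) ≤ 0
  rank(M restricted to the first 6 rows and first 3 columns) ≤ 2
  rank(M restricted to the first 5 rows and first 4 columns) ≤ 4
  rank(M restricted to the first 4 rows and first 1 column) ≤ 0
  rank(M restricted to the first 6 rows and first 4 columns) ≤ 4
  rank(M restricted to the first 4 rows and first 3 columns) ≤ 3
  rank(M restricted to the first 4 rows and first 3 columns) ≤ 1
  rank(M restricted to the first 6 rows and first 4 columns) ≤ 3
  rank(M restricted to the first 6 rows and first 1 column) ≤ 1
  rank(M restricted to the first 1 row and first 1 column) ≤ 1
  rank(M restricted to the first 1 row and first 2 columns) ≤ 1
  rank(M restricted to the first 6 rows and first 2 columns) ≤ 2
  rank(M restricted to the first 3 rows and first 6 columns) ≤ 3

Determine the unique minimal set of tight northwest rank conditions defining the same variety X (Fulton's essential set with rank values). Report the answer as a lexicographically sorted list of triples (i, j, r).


Computing R[i][j] = min implied NW-rank bound (n=7, 14 conditions):

  row 1: 0 1 1 1 1 1 1
  row 2: 0 1 1 2 2 2 2
  row 3: 0 1 1 2 3 3 3
  row 4: 0 1 1 2 3 4 4
  row 5: 1 2 2 3 4 5 5
  row 6: 1 2 2 3 4 5 6
  row 7: 1 2 3 4 5 6 7

giving w = (2, 4, 5, 6, 1, 7, 3) via Δ²R.

Rothe diagram D(w) (8 cells), 3 SE-corners (essential conditions):

[(4, 1, 0), (4, 3, 1), (6, 3, 2)]


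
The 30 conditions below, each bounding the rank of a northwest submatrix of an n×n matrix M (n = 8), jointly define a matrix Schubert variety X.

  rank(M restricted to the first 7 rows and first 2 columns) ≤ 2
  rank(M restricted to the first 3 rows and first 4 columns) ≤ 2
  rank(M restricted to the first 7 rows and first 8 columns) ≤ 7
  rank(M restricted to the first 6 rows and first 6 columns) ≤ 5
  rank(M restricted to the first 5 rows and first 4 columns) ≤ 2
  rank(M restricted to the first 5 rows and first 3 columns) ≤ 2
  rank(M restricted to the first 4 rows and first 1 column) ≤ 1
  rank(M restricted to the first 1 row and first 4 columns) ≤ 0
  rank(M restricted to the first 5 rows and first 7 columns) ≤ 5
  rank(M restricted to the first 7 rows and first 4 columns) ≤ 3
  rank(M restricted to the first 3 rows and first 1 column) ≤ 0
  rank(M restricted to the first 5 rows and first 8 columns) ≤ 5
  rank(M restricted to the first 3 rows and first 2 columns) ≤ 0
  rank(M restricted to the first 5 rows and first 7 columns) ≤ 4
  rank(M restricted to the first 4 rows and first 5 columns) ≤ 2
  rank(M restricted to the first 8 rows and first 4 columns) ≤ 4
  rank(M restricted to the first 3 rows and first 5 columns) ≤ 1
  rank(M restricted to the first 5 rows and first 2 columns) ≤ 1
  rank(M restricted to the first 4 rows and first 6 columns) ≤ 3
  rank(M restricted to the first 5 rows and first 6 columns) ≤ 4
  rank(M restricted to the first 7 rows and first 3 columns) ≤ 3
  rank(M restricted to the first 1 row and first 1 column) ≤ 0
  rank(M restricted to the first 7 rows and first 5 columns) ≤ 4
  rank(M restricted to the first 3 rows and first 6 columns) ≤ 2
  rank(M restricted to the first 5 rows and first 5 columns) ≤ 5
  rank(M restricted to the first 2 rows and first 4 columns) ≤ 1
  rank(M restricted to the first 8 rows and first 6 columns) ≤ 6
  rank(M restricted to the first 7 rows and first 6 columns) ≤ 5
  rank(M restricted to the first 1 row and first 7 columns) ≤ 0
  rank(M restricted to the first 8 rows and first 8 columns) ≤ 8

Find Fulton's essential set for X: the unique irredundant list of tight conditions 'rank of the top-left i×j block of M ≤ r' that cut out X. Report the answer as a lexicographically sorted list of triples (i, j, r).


Rank table r_w(8×8) implied by the 30 constraints:

  row 1: 0 0 0 0 0 0 0 1
  row 2: 0 0 1 1 1 1 1 2
  row 3: 0 0 1 1 1 2 2 3
  row 4: 1 1 2 2 2 3 3 4
  row 5: 1 1 2 2 3 4 4 5
  row 6: 1 2 3 3 4 5 5 6
  row 7: 1 2 3 3 4 5 6 7
  row 8: 1 2 3 4 5 6 7 8

the unique w with this rank table is (8, 3, 6, 1, 5, 2, 7, 4).

|D(w)|=16, |Ess(w)|=6:

[(1, 7, 0), (3, 2, 0), (3, 5, 1), (5, 2, 1), (5, 4, 2), (7, 4, 3)]


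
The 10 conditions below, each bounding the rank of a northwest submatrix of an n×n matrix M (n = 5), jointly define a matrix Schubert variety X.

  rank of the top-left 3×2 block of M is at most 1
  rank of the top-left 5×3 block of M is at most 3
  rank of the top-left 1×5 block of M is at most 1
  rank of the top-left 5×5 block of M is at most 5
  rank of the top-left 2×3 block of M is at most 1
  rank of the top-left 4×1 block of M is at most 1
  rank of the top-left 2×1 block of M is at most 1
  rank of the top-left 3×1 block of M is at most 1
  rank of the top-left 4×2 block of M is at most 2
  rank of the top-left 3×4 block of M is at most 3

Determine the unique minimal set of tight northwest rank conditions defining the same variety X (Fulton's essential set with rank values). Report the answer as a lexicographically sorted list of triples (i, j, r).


Rank table r_w(5×5) implied by the 10 constraints:

  i=1: 1 | 1 | 1 | 1 | 1
  i=2: 1 | 1 | 1 | 2 | 2
  i=3: 1 | 1 | 2 | 3 | 3
  i=4: 1 | 2 | 3 | 4 | 4
  i=5: 1 | 2 | 3 | 4 | 5

second differences of R give the permutation w = (1, 4, 3, 2, 5).

Rothe diagram D(w) (3 cells), 2 SE-corners (essential conditions):

[(2, 3, 1), (3, 2, 1)]


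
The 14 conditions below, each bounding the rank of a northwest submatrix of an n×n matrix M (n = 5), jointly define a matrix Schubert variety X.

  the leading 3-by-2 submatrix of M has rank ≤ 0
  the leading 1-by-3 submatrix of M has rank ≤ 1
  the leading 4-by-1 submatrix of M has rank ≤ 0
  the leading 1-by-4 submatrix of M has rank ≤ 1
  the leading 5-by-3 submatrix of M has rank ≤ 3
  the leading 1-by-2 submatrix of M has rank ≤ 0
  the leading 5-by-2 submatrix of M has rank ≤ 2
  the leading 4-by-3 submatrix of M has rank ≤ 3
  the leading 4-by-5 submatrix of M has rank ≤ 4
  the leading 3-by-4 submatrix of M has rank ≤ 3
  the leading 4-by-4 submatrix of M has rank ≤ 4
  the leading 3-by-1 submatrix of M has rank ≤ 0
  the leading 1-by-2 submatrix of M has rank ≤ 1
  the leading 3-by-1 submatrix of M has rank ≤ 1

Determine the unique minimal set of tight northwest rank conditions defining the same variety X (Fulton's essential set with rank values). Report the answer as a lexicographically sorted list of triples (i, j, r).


Recovering R(i,j) via the rank-extension bound from the 14 conditions:

  i=1: 0 | 0 | 1 | 1 | 1
  i=2: 0 | 0 | 1 | 2 | 2
  i=3: 0 | 0 | 1 | 2 | 3
  i=4: 0 | 1 | 2 | 3 | 4
  i=5: 1 | 2 | 3 | 4 | 5

second differences of R give the permutation w = (3, 4, 5, 2, 1).

Fulton essential set (2 of the 7 Rothe cells):

[(3, 2, 0), (4, 1, 0)]


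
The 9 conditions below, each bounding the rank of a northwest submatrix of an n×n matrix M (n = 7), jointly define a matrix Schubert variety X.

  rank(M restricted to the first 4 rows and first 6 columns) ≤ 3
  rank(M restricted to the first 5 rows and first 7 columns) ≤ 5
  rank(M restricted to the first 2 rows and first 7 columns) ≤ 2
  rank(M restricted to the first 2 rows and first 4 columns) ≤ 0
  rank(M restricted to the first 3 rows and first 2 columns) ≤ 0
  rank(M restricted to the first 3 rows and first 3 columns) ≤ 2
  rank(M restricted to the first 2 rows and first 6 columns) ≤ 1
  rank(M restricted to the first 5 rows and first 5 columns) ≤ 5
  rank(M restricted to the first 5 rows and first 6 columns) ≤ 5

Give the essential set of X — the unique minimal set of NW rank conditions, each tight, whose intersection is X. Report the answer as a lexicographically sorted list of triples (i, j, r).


Rank table r_w(7×7) implied by the 9 constraints:

  i=1: 0 | 0 | 0 | 0 | 1 | 1 | 1
  i=2: 0 | 0 | 0 | 0 | 1 | 1 | 2
  i=3: 0 | 0 | 1 | 1 | 2 | 2 | 3
  i=4: 1 | 1 | 2 | 2 | 3 | 3 | 4
  i=5: 1 | 2 | 3 | 3 | 4 | 4 | 5
  i=6: 1 | 2 | 3 | 4 | 5 | 5 | 6
  i=7: 1 | 2 | 3 | 4 | 5 | 6 | 7

hence w(1..7) = (5, 7, 3, 1, 2, 4, 6).

Fulton essential set (3 of the 11 Rothe cells):

[(2, 4, 0), (2, 6, 1), (3, 2, 0)]


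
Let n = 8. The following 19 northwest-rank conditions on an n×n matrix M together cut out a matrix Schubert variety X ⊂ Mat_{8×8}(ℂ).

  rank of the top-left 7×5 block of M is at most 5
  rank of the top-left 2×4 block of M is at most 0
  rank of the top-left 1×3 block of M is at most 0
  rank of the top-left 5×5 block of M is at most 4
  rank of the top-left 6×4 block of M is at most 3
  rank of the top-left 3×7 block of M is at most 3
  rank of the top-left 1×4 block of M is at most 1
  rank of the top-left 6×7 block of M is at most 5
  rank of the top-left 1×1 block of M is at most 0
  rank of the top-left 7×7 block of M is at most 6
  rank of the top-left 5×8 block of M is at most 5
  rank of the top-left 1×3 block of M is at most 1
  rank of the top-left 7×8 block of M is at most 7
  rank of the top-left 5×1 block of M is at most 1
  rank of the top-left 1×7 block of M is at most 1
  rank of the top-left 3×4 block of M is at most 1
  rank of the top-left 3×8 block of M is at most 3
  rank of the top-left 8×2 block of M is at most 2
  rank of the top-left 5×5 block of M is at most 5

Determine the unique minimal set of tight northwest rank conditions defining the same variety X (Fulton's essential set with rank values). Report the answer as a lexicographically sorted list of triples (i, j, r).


The tightest implied rank at each (i,j), from the 19 conditions:

  row 1: 0 | 0 | 0 | 0 | 1 | 1 | 1 | 1
  row 2: 0 | 0 | 0 | 0 | 1 | 2 | 2 | 2
  row 3: 1 | 1 | 1 | 1 | 2 | 3 | 3 | 3
  row 4: 1 | 2 | 2 | 2 | 3 | 4 | 4 | 4
  row 5: 1 | 2 | 3 | 3 | 4 | 5 | 5 | 5
  row 6: 1 | 2 | 3 | 3 | 4 | 5 | 5 | 6
  row 7: 1 | 2 | 3 | 4 | 5 | 6 | 6 | 7
  row 8: 1 | 2 | 3 | 4 | 5 | 6 | 7 | 8

so w = (5, 6, 1, 2, 3, 8, 4, 7).

ℓ(w)=10; the 3 essential cells (i,j,r):

[(2, 4, 0), (6, 4, 3), (6, 7, 5)]


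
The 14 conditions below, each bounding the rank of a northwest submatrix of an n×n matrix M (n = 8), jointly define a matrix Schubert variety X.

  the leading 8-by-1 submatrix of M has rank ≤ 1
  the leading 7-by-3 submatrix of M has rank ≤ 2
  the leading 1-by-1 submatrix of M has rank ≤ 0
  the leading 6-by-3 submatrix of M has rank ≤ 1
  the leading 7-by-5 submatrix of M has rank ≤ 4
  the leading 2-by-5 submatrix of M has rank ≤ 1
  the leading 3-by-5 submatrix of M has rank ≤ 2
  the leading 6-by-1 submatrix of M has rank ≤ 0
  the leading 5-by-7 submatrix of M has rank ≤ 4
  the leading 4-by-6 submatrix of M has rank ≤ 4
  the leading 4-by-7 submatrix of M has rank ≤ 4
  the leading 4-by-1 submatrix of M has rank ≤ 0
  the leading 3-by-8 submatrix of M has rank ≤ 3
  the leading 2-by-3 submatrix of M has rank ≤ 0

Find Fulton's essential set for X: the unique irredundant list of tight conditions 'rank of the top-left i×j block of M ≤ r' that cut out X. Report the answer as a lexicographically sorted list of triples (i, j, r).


The tightest implied rank at each (i,j), from the 14 conditions:

  row 1: 0, 0, 0, 1, 1, 1, 1, 1
  row 2: 0, 0, 0, 1, 1, 2, 2, 2
  row 3: 0, 1, 1, 2, 2, 3, 3, 3
  row 4: 0, 1, 1, 2, 3, 4, 4, 4
  row 5: 0, 1, 1, 2, 3, 4, 4, 5
  row 6: 0, 1, 1, 2, 3, 4, 5, 6
  row 7: 1, 2, 2, 3, 4, 5, 6, 7
  row 8: 1, 2, 3, 4, 5, 6, 7, 8

reading off 1-entries of Δ²R: w = (4, 6, 2, 5, 8, 7, 1, 3).

D(w) has 15 cells with 5 SE-corners; essential set:

[(2, 3, 0), (2, 5, 1), (5, 7, 4), (6, 1, 0), (6, 3, 1)]


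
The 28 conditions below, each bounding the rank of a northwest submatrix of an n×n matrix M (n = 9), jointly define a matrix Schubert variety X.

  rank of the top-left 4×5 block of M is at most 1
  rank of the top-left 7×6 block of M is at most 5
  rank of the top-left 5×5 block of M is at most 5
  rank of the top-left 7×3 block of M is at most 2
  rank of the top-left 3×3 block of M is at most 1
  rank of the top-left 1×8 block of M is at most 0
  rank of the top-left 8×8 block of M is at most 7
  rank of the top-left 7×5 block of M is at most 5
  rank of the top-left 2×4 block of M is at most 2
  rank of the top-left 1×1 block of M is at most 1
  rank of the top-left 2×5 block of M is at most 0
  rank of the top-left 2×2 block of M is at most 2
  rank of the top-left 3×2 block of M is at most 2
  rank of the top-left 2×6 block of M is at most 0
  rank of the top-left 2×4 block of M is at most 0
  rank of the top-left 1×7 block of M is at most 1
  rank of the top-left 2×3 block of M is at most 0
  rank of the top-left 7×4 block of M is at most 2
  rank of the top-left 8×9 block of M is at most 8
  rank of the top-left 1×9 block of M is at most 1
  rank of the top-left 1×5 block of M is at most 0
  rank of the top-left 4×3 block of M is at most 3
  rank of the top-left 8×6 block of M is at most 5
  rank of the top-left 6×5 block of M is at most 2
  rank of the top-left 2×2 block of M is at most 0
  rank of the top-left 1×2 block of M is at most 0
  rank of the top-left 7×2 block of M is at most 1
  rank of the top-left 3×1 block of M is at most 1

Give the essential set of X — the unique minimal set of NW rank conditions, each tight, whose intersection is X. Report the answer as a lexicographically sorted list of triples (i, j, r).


Computing R[i][j] = min implied NW-rank bound (n=9, 28 conditions):

  i=1: 0, 0, 0, 0, 0, 0, 0, 0, 1
  i=2: 0, 0, 0, 0, 0, 0, 1, 1, 2
  i=3: 1, 1, 1, 1, 1, 1, 2, 2, 3
  i=4: 1, 1, 1, 1, 1, 2, 3, 3, 4
  i=5: 1, 1, 2, 2, 2, 3, 4, 4, 5
  i=6: 1, 1, 2, 2, 2, 3, 4, 5, 6
  i=7: 1, 1, 2, 2, 3, 4, 5, 6, 7
  i=8: 1, 2, 3, 3, 4, 5, 6, 7, 8
  i=9: 1, 2, 3, 4, 5, 6, 7, 8, 9

second differences of R give the permutation w = (9, 7, 1, 6, 3, 8, 5, 2, 4).

Fulton essential set (6 of the 24 Rothe cells):

[(1, 8, 0), (2, 6, 0), (4, 5, 1), (6, 5, 2), (7, 2, 1), (7, 4, 2)]


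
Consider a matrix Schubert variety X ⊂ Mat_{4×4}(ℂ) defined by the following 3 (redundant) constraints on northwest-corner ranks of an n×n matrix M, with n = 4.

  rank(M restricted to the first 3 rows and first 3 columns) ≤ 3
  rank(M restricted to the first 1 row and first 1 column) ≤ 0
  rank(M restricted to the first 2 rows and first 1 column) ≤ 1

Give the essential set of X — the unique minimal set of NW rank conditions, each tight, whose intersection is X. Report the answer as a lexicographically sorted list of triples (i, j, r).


Computing R[i][j] = min implied NW-rank bound (n=4, 3 conditions):

  row 1: 0 1 1 1
  row 2: 1 2 2 2
  row 3: 1 2 3 3
  row 4: 1 2 3 4

so w = (2, 1, 3, 4).

ℓ(w)=1; the 1 essential cell (i,j,r):

[(1, 1, 0)]


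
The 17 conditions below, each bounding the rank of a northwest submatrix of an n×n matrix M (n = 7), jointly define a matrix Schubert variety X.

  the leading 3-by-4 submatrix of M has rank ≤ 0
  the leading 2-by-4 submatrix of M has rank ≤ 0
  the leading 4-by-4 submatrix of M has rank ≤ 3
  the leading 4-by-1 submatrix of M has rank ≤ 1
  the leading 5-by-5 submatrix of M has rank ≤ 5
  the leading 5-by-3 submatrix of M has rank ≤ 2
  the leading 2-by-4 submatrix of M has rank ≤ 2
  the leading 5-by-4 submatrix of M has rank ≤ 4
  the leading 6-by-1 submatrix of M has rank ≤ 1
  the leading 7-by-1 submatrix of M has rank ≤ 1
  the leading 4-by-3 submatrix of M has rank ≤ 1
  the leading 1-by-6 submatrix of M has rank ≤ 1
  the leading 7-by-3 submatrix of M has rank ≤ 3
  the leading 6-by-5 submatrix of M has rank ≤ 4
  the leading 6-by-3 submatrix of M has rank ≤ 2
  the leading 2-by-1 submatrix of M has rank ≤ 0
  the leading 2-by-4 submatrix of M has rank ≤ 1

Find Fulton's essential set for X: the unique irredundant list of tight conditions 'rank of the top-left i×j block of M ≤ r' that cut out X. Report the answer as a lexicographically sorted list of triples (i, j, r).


Propagating the 17 rank bounds to every northwest block:

  i=1: 0 0 0 0 1 1 1
  i=2: 0 0 0 0 1 2 2
  i=3: 0 0 0 0 1 2 3
  i=4: 1 1 1 1 2 3 4
  i=5: 1 2 2 2 3 4 5
  i=6: 1 2 2 3 4 5 6
  i=7: 1 2 3 4 5 6 7

hence w(1..7) = (5, 6, 7, 1, 2, 4, 3).

ℓ(w)=13; the 2 essential cells (i,j,r):

[(3, 4, 0), (6, 3, 2)]


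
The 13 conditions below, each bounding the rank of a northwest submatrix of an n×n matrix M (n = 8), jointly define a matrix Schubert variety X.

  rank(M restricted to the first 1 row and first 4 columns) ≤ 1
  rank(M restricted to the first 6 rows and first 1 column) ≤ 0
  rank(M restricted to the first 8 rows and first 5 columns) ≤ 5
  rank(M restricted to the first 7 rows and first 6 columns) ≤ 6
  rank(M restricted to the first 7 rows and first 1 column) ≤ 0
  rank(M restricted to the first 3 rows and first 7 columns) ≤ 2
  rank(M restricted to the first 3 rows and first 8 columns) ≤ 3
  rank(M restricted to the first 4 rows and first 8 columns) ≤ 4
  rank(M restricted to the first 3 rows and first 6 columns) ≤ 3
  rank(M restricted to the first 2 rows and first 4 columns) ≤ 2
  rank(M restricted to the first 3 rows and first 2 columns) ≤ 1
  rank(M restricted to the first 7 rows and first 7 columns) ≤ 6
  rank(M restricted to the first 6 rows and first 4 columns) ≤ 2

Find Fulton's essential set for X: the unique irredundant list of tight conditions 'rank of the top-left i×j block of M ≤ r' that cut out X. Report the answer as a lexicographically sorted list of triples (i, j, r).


Computing R[i][j] = min implied NW-rank bound (n=8, 13 conditions):

  0  1  1  1  1  1  1  1
  0  1  2  2  2  2  2  2
  0  1  2  2  2  2  2  3
  0  1  2  2  3  3  3  4
  0  1  2  2  3  4  4  5
  0  1  2  2  3  4  5  6
  0  1  2  3  4  5  6  7
  1  2  3  4  5  6  7  8

reading off 1-entries of Δ²R: w = (2, 3, 8, 5, 6, 7, 4, 1).

D(w) has 14 cells with 3 SE-corners; essential set:

[(3, 7, 2), (6, 4, 2), (7, 1, 0)]


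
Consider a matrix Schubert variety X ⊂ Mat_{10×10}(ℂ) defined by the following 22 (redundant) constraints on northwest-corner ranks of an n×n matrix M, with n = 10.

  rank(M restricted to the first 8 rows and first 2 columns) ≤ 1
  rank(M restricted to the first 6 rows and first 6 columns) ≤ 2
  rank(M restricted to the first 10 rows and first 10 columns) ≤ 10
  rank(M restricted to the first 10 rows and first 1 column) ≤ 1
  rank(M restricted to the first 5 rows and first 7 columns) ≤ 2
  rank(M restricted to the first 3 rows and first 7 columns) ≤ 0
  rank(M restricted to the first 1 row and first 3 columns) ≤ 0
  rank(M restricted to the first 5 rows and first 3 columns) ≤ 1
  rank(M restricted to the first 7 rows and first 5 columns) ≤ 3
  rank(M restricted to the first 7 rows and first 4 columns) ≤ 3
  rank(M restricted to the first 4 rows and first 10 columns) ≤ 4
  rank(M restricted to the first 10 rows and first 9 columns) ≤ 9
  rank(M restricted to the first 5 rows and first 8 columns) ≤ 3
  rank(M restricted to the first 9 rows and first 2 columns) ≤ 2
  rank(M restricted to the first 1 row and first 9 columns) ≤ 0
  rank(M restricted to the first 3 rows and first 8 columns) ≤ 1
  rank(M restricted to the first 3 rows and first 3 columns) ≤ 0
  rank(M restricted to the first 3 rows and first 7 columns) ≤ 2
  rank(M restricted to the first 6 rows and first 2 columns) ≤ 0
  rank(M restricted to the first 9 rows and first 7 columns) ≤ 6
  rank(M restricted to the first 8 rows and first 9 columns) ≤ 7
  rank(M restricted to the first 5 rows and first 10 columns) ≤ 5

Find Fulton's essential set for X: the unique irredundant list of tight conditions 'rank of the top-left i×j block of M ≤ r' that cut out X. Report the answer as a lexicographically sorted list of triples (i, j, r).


Computing R[i][j] = min implied NW-rank bound (n=10, 22 conditions):

  0, 0, 0, 0, 0, 0, 0, 0, 0, 1
  0, 0, 0, 0, 0, 0, 0, 1, 1, 2
  0, 0, 0, 0, 0, 0, 0, 1, 2, 3
  0, 0, 1, 1, 1, 1, 1, 2, 3, 4
  0, 0, 1, 2, 2, 2, 2, 3, 4, 5
  0, 0, 1, 2, 2, 2, 3, 4, 5, 6
  1, 1, 2, 3, 3, 3, 4, 5, 6, 7
  1, 1, 2, 3, 4, 4, 5, 6, 7, 8
  1, 2, 3, 4, 5, 5, 6, 7, 8, 9
  1, 2, 3, 4, 5, 6, 7, 8, 9, 10

hence w(1..10) = (10, 8, 9, 3, 4, 7, 1, 5, 2, 6).

Rothe diagram D(w) (32 cells), 5 SE-corners (essential conditions):

[(1, 9, 0), (3, 7, 0), (6, 2, 0), (6, 6, 2), (8, 2, 1)]


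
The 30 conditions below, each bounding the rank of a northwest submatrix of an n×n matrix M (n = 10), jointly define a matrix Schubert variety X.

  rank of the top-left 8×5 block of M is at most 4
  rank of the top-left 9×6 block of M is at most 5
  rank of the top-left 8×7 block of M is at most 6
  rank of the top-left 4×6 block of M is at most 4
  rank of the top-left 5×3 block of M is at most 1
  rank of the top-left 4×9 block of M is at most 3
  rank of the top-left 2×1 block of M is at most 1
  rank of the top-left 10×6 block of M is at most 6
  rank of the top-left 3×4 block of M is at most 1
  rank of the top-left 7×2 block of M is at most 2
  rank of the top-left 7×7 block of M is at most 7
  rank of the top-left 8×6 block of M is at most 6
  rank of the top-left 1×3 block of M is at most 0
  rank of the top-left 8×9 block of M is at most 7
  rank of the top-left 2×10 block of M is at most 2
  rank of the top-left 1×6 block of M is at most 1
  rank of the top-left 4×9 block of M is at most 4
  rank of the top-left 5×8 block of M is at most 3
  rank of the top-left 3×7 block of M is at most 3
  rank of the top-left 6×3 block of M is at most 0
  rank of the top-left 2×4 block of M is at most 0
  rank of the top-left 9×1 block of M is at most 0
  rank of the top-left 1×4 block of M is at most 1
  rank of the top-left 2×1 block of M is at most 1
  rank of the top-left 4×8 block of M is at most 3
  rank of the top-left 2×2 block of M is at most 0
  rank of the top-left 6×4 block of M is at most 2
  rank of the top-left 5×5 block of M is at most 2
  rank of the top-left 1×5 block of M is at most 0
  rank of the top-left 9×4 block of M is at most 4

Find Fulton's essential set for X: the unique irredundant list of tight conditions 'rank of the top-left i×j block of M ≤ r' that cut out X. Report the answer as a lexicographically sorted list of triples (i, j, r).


Reconstructing r_w from the 30 given conditions:

  R[1]: 0  0  0  0  0  1  1  1  1  1
  R[2]: 0  0  0  0  1  2  2  2  2  2
  R[3]: 0  0  0  1  2  3  3  3  3  3
  R[4]: 0  0  0  1  2  3  3  3  3  4
  R[5]: 0  0  0  1  2  3  3  3  4  5
  R[6]: 0  0  0  1  2  3  4  4  5  6
  R[7]: 0  1  1  2  3  4  5  5  6  7
  R[8]: 0  1  2  3  4  5  6  6  7  8
  R[9]: 0  1  2  3  4  5  6  7  8  9
  R[10]: 1  2  3  4  5  6  7  8  9  10

so w = (6, 5, 4, 10, 9, 7, 2, 3, 8, 1).

6 SE-corners of the 29-cell Rothe diagram give Ess(w):

[(1, 5, 0), (2, 4, 0), (4, 9, 3), (5, 8, 3), (6, 3, 0), (9, 1, 0)]


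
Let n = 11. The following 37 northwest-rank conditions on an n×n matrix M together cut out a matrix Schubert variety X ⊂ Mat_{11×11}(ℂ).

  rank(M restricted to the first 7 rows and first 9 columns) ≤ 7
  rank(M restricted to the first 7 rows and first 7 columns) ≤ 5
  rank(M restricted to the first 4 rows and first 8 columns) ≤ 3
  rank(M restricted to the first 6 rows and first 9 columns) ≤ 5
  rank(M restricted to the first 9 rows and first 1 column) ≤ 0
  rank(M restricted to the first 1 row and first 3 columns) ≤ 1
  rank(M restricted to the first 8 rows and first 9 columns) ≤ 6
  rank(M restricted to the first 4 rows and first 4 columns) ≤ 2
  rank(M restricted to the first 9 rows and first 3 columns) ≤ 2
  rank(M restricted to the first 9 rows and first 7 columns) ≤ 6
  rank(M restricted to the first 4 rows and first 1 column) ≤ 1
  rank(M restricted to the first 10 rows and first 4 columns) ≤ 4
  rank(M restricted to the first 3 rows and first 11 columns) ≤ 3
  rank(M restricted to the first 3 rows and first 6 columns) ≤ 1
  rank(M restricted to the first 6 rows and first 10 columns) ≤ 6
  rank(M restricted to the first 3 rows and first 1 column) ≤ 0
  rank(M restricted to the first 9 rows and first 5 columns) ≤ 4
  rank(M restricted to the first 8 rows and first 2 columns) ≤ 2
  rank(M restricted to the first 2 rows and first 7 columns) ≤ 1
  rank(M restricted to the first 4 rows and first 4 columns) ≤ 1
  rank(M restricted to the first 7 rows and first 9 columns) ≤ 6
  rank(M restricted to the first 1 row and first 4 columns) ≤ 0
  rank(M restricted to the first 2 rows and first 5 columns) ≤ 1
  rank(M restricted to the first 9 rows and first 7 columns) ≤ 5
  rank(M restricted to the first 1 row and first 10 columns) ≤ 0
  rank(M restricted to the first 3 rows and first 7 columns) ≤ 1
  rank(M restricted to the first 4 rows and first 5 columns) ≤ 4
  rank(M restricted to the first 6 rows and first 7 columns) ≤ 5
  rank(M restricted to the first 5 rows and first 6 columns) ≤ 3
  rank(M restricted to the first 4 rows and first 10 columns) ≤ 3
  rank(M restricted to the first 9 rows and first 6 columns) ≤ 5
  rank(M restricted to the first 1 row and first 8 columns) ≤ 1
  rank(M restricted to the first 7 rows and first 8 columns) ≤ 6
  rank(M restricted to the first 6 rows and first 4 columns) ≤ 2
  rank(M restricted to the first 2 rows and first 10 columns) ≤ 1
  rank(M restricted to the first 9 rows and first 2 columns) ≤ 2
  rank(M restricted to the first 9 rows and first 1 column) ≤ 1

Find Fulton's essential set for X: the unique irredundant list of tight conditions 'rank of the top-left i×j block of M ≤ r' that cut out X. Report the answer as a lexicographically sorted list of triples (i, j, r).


Recovering R(i,j) via the rank-extension bound from the 37 conditions:

  0 | 0 | 0 | 0 | 0 | 0 | 0 | 0 | 0 | 0 | 1
  0 | 1 | 1 | 1 | 1 | 1 | 1 | 1 | 1 | 1 | 2
  0 | 1 | 1 | 1 | 1 | 1 | 1 | 2 | 2 | 2 | 3
  0 | 1 | 1 | 1 | 2 | 2 | 2 | 3 | 3 | 3 | 4
  0 | 1 | 2 | 2 | 3 | 3 | 3 | 4 | 4 | 4 | 5
  0 | 1 | 2 | 2 | 3 | 4 | 4 | 5 | 5 | 5 | 6
  0 | 1 | 2 | 3 | 4 | 5 | 5 | 6 | 6 | 6 | 7
  0 | 1 | 2 | 3 | 4 | 5 | 5 | 6 | 6 | 7 | 8
  0 | 1 | 2 | 3 | 4 | 5 | 5 | 6 | 7 | 8 | 9
  1 | 2 | 3 | 4 | 5 | 6 | 6 | 7 | 8 | 9 | 10
  1 | 2 | 3 | 4 | 5 | 6 | 7 | 8 | 9 | 10 | 11

the unique w with this rank table is (11, 2, 8, 5, 3, 6, 4, 10, 9, 1, 7).

7 SE-corners of the 29-cell Rothe diagram give Ess(w):

[(1, 10, 0), (3, 7, 1), (4, 4, 1), (6, 4, 2), (8, 9, 6), (9, 1, 0), (9, 7, 5)]
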